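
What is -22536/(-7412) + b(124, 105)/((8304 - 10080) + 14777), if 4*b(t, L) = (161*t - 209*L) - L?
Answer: 144562589/48181706 ≈ 3.0004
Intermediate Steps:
b(t, L) = -105*L/2 + 161*t/4 (b(t, L) = ((161*t - 209*L) - L)/4 = ((-209*L + 161*t) - L)/4 = (-210*L + 161*t)/4 = -105*L/2 + 161*t/4)
-22536/(-7412) + b(124, 105)/((8304 - 10080) + 14777) = -22536/(-7412) + (-105/2*105 + (161/4)*124)/((8304 - 10080) + 14777) = -22536*(-1/7412) + (-11025/2 + 4991)/(-1776 + 14777) = 5634/1853 - 1043/2/13001 = 5634/1853 - 1043/2*1/13001 = 5634/1853 - 1043/26002 = 144562589/48181706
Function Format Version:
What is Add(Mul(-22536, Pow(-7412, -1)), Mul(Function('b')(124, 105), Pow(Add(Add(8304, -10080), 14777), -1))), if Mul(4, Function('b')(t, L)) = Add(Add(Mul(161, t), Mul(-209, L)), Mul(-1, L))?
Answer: Rational(144562589, 48181706) ≈ 3.0004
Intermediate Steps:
Function('b')(t, L) = Add(Mul(Rational(-105, 2), L), Mul(Rational(161, 4), t)) (Function('b')(t, L) = Mul(Rational(1, 4), Add(Add(Mul(161, t), Mul(-209, L)), Mul(-1, L))) = Mul(Rational(1, 4), Add(Add(Mul(-209, L), Mul(161, t)), Mul(-1, L))) = Mul(Rational(1, 4), Add(Mul(-210, L), Mul(161, t))) = Add(Mul(Rational(-105, 2), L), Mul(Rational(161, 4), t)))
Add(Mul(-22536, Pow(-7412, -1)), Mul(Function('b')(124, 105), Pow(Add(Add(8304, -10080), 14777), -1))) = Add(Mul(-22536, Pow(-7412, -1)), Mul(Add(Mul(Rational(-105, 2), 105), Mul(Rational(161, 4), 124)), Pow(Add(Add(8304, -10080), 14777), -1))) = Add(Mul(-22536, Rational(-1, 7412)), Mul(Add(Rational(-11025, 2), 4991), Pow(Add(-1776, 14777), -1))) = Add(Rational(5634, 1853), Mul(Rational(-1043, 2), Pow(13001, -1))) = Add(Rational(5634, 1853), Mul(Rational(-1043, 2), Rational(1, 13001))) = Add(Rational(5634, 1853), Rational(-1043, 26002)) = Rational(144562589, 48181706)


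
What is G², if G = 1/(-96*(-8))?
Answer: 1/589824 ≈ 1.6954e-6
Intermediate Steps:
G = 1/768 (G = -1/96*(-⅛) = 1/768 ≈ 0.0013021)
G² = (1/768)² = 1/589824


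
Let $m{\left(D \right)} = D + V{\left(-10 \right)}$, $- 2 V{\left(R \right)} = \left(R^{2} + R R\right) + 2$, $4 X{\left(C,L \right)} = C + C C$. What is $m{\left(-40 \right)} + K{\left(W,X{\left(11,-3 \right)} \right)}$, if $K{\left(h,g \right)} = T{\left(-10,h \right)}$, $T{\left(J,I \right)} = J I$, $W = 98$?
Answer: $-1121$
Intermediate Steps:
$X{\left(C,L \right)} = \frac{C}{4} + \frac{C^{2}}{4}$ ($X{\left(C,L \right)} = \frac{C + C C}{4} = \frac{C + C^{2}}{4} = \frac{C}{4} + \frac{C^{2}}{4}$)
$V{\left(R \right)} = -1 - R^{2}$ ($V{\left(R \right)} = - \frac{\left(R^{2} + R R\right) + 2}{2} = - \frac{\left(R^{2} + R^{2}\right) + 2}{2} = - \frac{2 R^{2} + 2}{2} = - \frac{2 + 2 R^{2}}{2} = -1 - R^{2}$)
$T{\left(J,I \right)} = I J$
$K{\left(h,g \right)} = - 10 h$ ($K{\left(h,g \right)} = h \left(-10\right) = - 10 h$)
$m{\left(D \right)} = -101 + D$ ($m{\left(D \right)} = D - 101 = -101 + D$)
$m{\left(-40 \right)} + K{\left(W,X{\left(11,-3 \right)} \right)} = \left(-101 - 40\right) - 980 = -141 - 980 = -1121$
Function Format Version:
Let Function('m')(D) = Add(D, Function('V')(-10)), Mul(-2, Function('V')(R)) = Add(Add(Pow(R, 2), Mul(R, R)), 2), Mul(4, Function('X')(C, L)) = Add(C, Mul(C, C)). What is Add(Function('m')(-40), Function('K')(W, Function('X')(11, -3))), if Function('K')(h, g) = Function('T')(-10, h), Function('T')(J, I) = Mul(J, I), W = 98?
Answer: -1121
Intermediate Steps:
Function('X')(C, L) = Add(Mul(Rational(1, 4), C), Mul(Rational(1, 4), Pow(C, 2))) (Function('X')(C, L) = Mul(Rational(1, 4), Add(C, Mul(C, C))) = Mul(Rational(1, 4), Add(C, Pow(C, 2))) = Add(Mul(Rational(1, 4), C), Mul(Rational(1, 4), Pow(C, 2))))
Function('V')(R) = Add(-1, Mul(-1, Pow(R, 2))) (Function('V')(R) = Mul(Rational(-1, 2), Add(Add(Pow(R, 2), Mul(R, R)), 2)) = Mul(Rational(-1, 2), Add(Add(Pow(R, 2), Pow(R, 2)), 2)) = Mul(Rational(-1, 2), Add(Mul(2, Pow(R, 2)), 2)) = Mul(Rational(-1, 2), Add(2, Mul(2, Pow(R, 2)))) = Add(-1, Mul(-1, Pow(R, 2))))
Function('T')(J, I) = Mul(I, J)
Function('K')(h, g) = Mul(-10, h) (Function('K')(h, g) = Mul(h, -10) = Mul(-10, h))
Function('m')(D) = Add(-101, D) (Function('m')(D) = Add(D, Add(-1, Mul(-1, Pow(-10, 2)))) = Add(D, Add(-1, Mul(-1, 100))) = Add(D, Add(-1, -100)) = Add(D, -101) = Add(-101, D))
Add(Function('m')(-40), Function('K')(W, Function('X')(11, -3))) = Add(Add(-101, -40), Mul(-10, 98)) = Add(-141, -980) = -1121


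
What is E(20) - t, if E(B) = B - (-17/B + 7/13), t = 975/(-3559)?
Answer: 19048579/925340 ≈ 20.585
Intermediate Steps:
t = -975/3559 (t = 975*(-1/3559) = -975/3559 ≈ -0.27395)
E(B) = -7/13 + B + 17/B (E(B) = B - (-17/B + 7*(1/13)) = B - (-17/B + 7/13) = B - (7/13 - 17/B) = B + (-7/13 + 17/B) = -7/13 + B + 17/B)
E(20) - t = (-7/13 + 20 + 17/20) - 1*(-975/3559) = (-7/13 + 20 + 17*(1/20)) + 975/3559 = (-7/13 + 20 + 17/20) + 975/3559 = 5281/260 + 975/3559 = 19048579/925340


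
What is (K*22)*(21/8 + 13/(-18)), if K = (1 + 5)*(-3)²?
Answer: 4521/2 ≈ 2260.5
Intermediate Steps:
K = 54 (K = 6*9 = 54)
(K*22)*(21/8 + 13/(-18)) = (54*22)*(21/8 + 13/(-18)) = 1188*(21*(⅛) + 13*(-1/18)) = 1188*(21/8 - 13/18) = 1188*(137/72) = 4521/2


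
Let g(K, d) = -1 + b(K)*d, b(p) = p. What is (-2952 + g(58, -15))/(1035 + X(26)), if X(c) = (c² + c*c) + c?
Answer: -3823/2413 ≈ -1.5843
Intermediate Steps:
g(K, d) = -1 + K*d
X(c) = c + 2*c² (X(c) = (c² + c²) + c = 2*c² + c = c + 2*c²)
(-2952 + g(58, -15))/(1035 + X(26)) = (-2952 + (-1 + 58*(-15)))/(1035 + 26*(1 + 2*26)) = (-2952 + (-1 - 870))/(1035 + 26*(1 + 52)) = (-2952 - 871)/(1035 + 26*53) = -3823/(1035 + 1378) = -3823/2413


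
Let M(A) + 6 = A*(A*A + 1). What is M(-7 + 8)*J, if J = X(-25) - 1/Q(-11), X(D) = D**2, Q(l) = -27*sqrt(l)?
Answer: -2500 + 4*I*sqrt(11)/297 ≈ -2500.0 + 0.044668*I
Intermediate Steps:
M(A) = -6 + A*(1 + A**2) (M(A) = -6 + A*(A*A + 1) = -6 + A*(A**2 + 1) = -6 + A*(1 + A**2))
J = 625 - I*sqrt(11)/297 (J = (-25)**2 - 1/((-27*I*sqrt(11))) = 625 - 1/((-27*I*sqrt(11))) = 625 - I*sqrt(11)/297 ≈ 625.0 - 0.011167*I)
M(-7 + 8)*J = (-6 + (-7 + 8) + (-7 + 8)**3)*(625 - I*sqrt(11)/297) = (-6 + 1 + 1**3)*(625 - I*sqrt(11)/297) = (-6 + 1 + 1)*(625 - I*sqrt(11)/297) = -4*(625 - I*sqrt(11)/297) = -2500 + 4*I*sqrt(11)/297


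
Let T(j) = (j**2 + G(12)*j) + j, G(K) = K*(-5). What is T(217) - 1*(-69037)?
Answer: 103323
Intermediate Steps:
G(K) = -5*K
T(j) = j**2 - 59*j (T(j) = (j**2 + (-5*12)*j) + j = (j**2 - 60*j) + j = j**2 - 59*j)
T(217) - 1*(-69037) = 217*(-59 + 217) - 1*(-69037) = 217*158 + 69037 = 34286 + 69037 = 103323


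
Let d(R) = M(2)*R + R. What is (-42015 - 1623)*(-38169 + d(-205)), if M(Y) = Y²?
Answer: 1710347772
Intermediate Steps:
d(R) = 5*R (d(R) = 2²*R + R = 4*R + R = 5*R)
(-42015 - 1623)*(-38169 + d(-205)) = (-42015 - 1623)*(-38169 + 5*(-205)) = -43638*(-38169 - 1025) = -43638*(-39194) = 1710347772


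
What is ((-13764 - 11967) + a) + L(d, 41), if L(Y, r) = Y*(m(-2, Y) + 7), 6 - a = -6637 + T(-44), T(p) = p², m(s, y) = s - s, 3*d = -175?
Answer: -64297/3 ≈ -21432.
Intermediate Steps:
d = -175/3 (d = (⅓)*(-175) = -175/3 ≈ -58.333)
m(s, y) = 0
a = 4707 (a = 6 - (-6637 + (-44)²) = 6 - (-6637 + 1936) = 6 - 1*(-4701) = 6 + 4701 = 4707)
L(Y, r) = 7*Y (L(Y, r) = Y*(0 + 7) = Y*7 = 7*Y)
((-13764 - 11967) + a) + L(d, 41) = ((-13764 - 11967) + 4707) + 7*(-175/3) = (-25731 + 4707) - 1225/3 = -21024 - 1225/3 = -64297/3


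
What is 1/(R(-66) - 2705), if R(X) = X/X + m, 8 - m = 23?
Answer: -1/2719 ≈ -0.00036778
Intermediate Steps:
m = -15 (m = 8 - 1*23 = 8 - 23 = -15)
R(X) = -14 (R(X) = X/X - 15 = 1 - 15 = -14)
1/(R(-66) - 2705) = 1/(-14 - 2705) = 1/(-2719) = -1/2719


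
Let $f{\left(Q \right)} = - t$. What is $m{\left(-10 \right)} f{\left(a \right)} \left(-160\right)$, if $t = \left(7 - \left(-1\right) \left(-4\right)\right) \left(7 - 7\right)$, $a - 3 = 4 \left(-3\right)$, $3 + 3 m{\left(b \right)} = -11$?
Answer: $0$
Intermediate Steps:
$m{\left(b \right)} = - \frac{14}{3}$ ($m{\left(b \right)} = -1 + \frac{1}{3} \left(-11\right) = -1 - \frac{11}{3} = - \frac{14}{3}$)
$a = -9$ ($a = 3 + 4 \left(-3\right) = 3 - 12 = -9$)
$t = 0$ ($t = \left(7 - 4\right) 0 = 3 \cdot 0 = 0$)
$f{\left(Q \right)} = 0$ ($f{\left(Q \right)} = \left(-1\right) 0 = 0$)
$m{\left(-10 \right)} f{\left(a \right)} \left(-160\right) = \left(- \frac{14}{3}\right) 0 \left(-160\right) = 0 \left(-160\right) = 0$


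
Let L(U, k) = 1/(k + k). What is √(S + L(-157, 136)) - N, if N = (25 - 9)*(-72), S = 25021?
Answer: 1152 + √115697121/68 ≈ 1310.2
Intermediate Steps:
L(U, k) = 1/(2*k)
N = -1152 (N = 16*(-72) = -1152)
√(S + L(-157, 136)) - N = √(25021 + (½)/136) - 1*(-1152) = √(25021 + (½)*(1/136)) + 1152 = √(25021 + 1/272) + 1152 = √(6805713/272) + 1152 = √115697121/68 + 1152 = 1152 + √115697121/68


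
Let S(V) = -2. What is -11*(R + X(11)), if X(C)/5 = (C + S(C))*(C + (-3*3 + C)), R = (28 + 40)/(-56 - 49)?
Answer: -674927/105 ≈ -6427.9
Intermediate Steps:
R = -68/105 (R = 68/(-105) = 68*(-1/105) = -68/105 ≈ -0.64762)
X(C) = 5*(-9 + 2*C)*(-2 + C) (X(C) = 5*((C - 2)*(C + (-3*3 + C))) = 5*((-2 + C)*(C + (-9 + C))) = 5*((-2 + C)*(-9 + 2*C)) = 5*((-9 + 2*C)*(-2 + C)) = 5*(-9 + 2*C)*(-2 + C))
-11*(R + X(11)) = -11*(-68/105 + (90 - 65*11 + 10*11²)) = -11*(-68/105 + (90 - 715 + 10*121)) = -11*(-68/105 + (90 - 715 + 1210)) = -11*(-68/105 + 585) = -11*61357/105 = -674927/105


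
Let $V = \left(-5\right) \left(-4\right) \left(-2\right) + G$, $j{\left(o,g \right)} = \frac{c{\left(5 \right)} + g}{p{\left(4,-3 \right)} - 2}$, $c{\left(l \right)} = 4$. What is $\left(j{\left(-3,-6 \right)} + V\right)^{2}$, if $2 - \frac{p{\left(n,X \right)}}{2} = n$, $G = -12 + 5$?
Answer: $\frac{19600}{9} \approx 2177.8$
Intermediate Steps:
$G = -7$
$p{\left(n,X \right)} = 4 - 2 n$
$j{\left(o,g \right)} = - \frac{2}{3} - \frac{g}{6}$ ($j{\left(o,g \right)} = \frac{4 + g}{\left(4 - 8\right) - 2} = \frac{4 + g}{-4 - 2} = \frac{4 + g}{-6} = \left(4 + g\right) \left(- \frac{1}{6}\right) = - \frac{2}{3} - \frac{g}{6}$)
$V = -47$ ($V = \left(-5\right) \left(-4\right) \left(-2\right) - 7 = 20 \left(-2\right) - 7 = -40 - 7 = -47$)
$\left(j{\left(-3,-6 \right)} + V\right)^{2} = \left(\left(- \frac{2}{3} - -1\right) - 47\right)^{2} = \left(\left(- \frac{2}{3} + 1\right) - 47\right)^{2} = \left(\frac{1}{3} - 47\right)^{2} = \left(- \frac{140}{3}\right)^{2} = \frac{19600}{9}$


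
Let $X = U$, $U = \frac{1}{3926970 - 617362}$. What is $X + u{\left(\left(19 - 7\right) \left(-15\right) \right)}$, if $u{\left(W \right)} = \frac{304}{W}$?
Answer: $- \frac{251530163}{148932360} \approx -1.6889$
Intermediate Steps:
$U = \frac{1}{3309608} \approx 3.0215 \cdot 10^{-7}$
$X = \frac{1}{3309608} \approx 3.0215 \cdot 10^{-7}$
$X + u{\left(\left(19 - 7\right) \left(-15\right) \right)} = \frac{1}{3309608} + \frac{304}{\left(19 - 7\right) \left(-15\right)} = \frac{1}{3309608} + \frac{304}{12 \left(-15\right)} = \frac{1}{3309608} + \frac{304}{-180} = \frac{1}{3309608} + 304 \left(- \frac{1}{180}\right) = \frac{1}{3309608} - \frac{76}{45} = - \frac{251530163}{148932360}$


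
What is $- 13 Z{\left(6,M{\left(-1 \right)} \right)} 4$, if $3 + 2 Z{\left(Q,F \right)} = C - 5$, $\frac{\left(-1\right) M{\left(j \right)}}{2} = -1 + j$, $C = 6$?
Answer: $52$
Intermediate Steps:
$M{\left(j \right)} = 2 - 2 j$ ($M{\left(j \right)} = - 2 \left(-1 + j\right) = 2 - 2 j$)
$Z{\left(Q,F \right)} = -1$ ($Z{\left(Q,F \right)} = - \frac{3}{2} + \frac{6 - 5}{2} = - \frac{3}{2} + \frac{1}{2} \cdot 1 = - \frac{3}{2} + \frac{1}{2} = -1$)
$- 13 Z{\left(6,M{\left(-1 \right)} \right)} 4 = \left(-13\right) \left(-1\right) 4 = 13 \cdot 4 = 52$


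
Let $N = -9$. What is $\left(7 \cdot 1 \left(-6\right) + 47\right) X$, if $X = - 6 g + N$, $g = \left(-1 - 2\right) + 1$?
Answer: $15$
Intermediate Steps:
$g = -2$ ($g = -3 + 1 = -2$)
$X = 3$ ($X = \left(-6\right) \left(-2\right) - 9 = 12 - 9 = 3$)
$\left(7 \cdot 1 \left(-6\right) + 47\right) X = \left(7 \cdot 1 \left(-6\right) + 47\right) 3 = \left(7 \left(-6\right) + 47\right) 3 = \left(-42 + 47\right) 3 = 5 \cdot 3 = 15$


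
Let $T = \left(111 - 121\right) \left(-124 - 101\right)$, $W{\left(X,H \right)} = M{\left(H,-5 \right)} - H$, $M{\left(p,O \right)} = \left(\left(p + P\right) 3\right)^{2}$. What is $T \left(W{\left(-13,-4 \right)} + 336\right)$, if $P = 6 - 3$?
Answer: $785250$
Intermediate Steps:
$P = 3$ ($P = 6 - 3 = 3$)
$M{\left(p,O \right)} = \left(9 + 3 p\right)^{2}$ ($M{\left(p,O \right)} = \left(\left(p + 3\right) 3\right)^{2} = \left(\left(3 + p\right) 3\right)^{2} = \left(9 + 3 p\right)^{2}$)
$W{\left(X,H \right)} = - H + 9 \left(3 + H\right)^{2}$ ($W{\left(X,H \right)} = 9 \left(3 + H\right)^{2} - H = - H + 9 \left(3 + H\right)^{2}$)
$T = 2250$ ($T = \left(-10\right) \left(-225\right) = 2250$)
$T \left(W{\left(-13,-4 \right)} + 336\right) = 2250 \left(\left(\left(-1\right) \left(-4\right) + 9 \left(3 - 4\right)^{2}\right) + 336\right) = 2250 \left(\left(4 + 9 \left(-1\right)^{2}\right) + 336\right) = 2250 \left(\left(4 + 9 \cdot 1\right) + 336\right) = 2250 \left(\left(4 + 9\right) + 336\right) = 2250 \left(13 + 336\right) = 2250 \cdot 349 = 785250$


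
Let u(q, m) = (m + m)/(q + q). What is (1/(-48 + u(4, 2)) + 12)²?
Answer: 1295044/9025 ≈ 143.50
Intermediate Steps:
u(q, m) = m/q (u(q, m) = (2*m)/((2*q)) = (2*m)*(1/(2*q)) = m/q)
(1/(-48 + u(4, 2)) + 12)² = (1/(-48 + 2/4) + 12)² = (1/(-48 + 2*(¼)) + 12)² = (1/(-48 + ½) + 12)² = (1/(-95/2) + 12)² = (-2/95 + 12)² = (1138/95)² = 1295044/9025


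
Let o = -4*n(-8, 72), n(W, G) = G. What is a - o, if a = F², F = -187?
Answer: 35257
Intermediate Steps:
a = 34969 (a = (-187)² = 34969)
o = -288 (o = -4*72 = -288)
a - o = 34969 - 1*(-288) = 34969 + 288 = 35257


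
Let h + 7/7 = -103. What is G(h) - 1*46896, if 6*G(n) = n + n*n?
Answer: -135332/3 ≈ -45111.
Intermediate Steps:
h = -104 (h = -1 - 103 = -104)
G(n) = n/6 + n²/6 (G(n) = (n + n*n)/6 = (n + n²)/6 = n/6 + n²/6)
G(h) - 1*46896 = (⅙)*(-104)*(1 - 104) - 1*46896 = (⅙)*(-104)*(-103) - 46896 = 5356/3 - 46896 = -135332/3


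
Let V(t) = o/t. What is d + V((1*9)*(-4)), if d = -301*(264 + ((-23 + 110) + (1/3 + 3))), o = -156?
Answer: -106650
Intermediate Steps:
V(t) = -156/t
d = -319963/3 (d = -301*(264 + (87 + (1*(⅓) + 3))) = -301*(264 + (87 + (⅓ + 3))) = -301*(264 + (87 + 10/3)) = -301*(264 + 271/3) = -301*1063/3 = -319963/3 ≈ -1.0665e+5)
d + V((1*9)*(-4)) = -319963/3 - 156/((1*9)*(-4)) = -319963/3 - 156/(9*(-4)) = -319963/3 - 156/(-36) = -319963/3 - 156*(-1/36) = -319963/3 + 13/3 = -106650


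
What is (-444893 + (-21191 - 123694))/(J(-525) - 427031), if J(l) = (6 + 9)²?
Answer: 294889/213403 ≈ 1.3818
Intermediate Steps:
J(l) = 225 (J(l) = 15² = 225)
(-444893 + (-21191 - 123694))/(J(-525) - 427031) = (-444893 + (-21191 - 123694))/(225 - 427031) = (-444893 - 144885)/(-426806) = -589778*(-1/426806) = 294889/213403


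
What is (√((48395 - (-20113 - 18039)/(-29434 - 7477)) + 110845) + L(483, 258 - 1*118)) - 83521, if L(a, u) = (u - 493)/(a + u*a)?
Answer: -5688031016/68103 + 4*√13559416154473/36911 ≈ -83122.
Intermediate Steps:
L(a, u) = (-493 + u)/(a + a*u)
(√((48395 - (-20113 - 18039)/(-29434 - 7477)) + 110845) + L(483, 258 - 1*118)) - 83521 = (√((48395 - (-20113 - 18039)/(-29434 - 7477)) + 110845) + (-493 + (258 - 1*118))/(483*(1 + (258 - 1*118)))) - 83521 = (√((48395 - (-38152)/(-36911)) + 110845) + (-493 + (258 - 118))/(483*(1 + (258 - 118)))) - 83521 = (√((48395 - (-38152)*(-1)/36911) + 110845) + (-493 + 140)/(483*(1 + 140))) - 83521 = (√((48395 - 1*38152/36911) + 110845) + (1/483)*(-353)/141) - 83521 = (√((48395 - 38152/36911) + 110845) + (1/483)*(1/141)*(-353)) - 83521 = (√(1786269693/36911 + 110845) - 353/68103) - 83521 = (√(5877669488/36911) - 353/68103) - 83521 = (4*√13559416154473/36911 - 353/68103) - 83521 = (-353/68103 + 4*√13559416154473/36911) - 83521 = -5688031016/68103 + 4*√13559416154473/36911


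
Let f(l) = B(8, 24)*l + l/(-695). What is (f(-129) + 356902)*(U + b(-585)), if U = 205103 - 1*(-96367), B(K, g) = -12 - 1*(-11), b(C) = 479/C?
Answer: 43761252562339454/406575 ≈ 1.0763e+11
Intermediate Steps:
B(K, g) = -1 (B(K, g) = -12 + 11 = -1)
f(l) = -696*l/695 (f(l) = -l + l/(-695) = -l + l*(-1/695) = -l - l/695 = -696*l/695)
U = 301470 (U = 205103 + 96367 = 301470)
(f(-129) + 356902)*(U + b(-585)) = (-696/695*(-129) + 356902)*(301470 + 479/(-585)) = (89784/695 + 356902)*(301470 + 479*(-1/585)) = 248136674*(301470 - 479/585)/695 = (248136674/695)*(176359471/585) = 43761252562339454/406575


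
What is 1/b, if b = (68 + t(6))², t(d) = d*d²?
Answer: 1/80656 ≈ 1.2398e-5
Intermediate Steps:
t(d) = d³
b = 80656 (b = (68 + 6³)² = (68 + 216)² = 284² = 80656)
1/b = 1/80656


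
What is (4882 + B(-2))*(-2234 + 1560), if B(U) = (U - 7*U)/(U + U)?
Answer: -3288446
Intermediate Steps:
B(U) = -3 (B(U) = (-6*U)/((2*U)) = (-6*U)*(1/(2*U)) = -3)
(4882 + B(-2))*(-2234 + 1560) = (4882 - 3)*(-2234 + 1560) = 4879*(-674) = -3288446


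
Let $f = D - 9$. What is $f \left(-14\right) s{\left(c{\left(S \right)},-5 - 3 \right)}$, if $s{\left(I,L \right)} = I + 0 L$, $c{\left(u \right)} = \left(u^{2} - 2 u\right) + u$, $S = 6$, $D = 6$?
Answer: $1260$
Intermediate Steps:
$c{\left(u \right)} = u^{2} - u$
$s{\left(I,L \right)} = I$ ($s{\left(I,L \right)} = I + 0 = I$)
$f = -3$ ($f = 6 - 9 = -3$)
$f \left(-14\right) s{\left(c{\left(S \right)},-5 - 3 \right)} = \left(-3\right) \left(-14\right) 6 \left(-1 + 6\right) = 42 \cdot 6 \cdot 5 = 42 \cdot 30 = 1260$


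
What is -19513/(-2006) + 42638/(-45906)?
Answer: 405115975/46043718 ≈ 8.7985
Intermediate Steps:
-19513/(-2006) + 42638/(-45906) = -19513*(-1/2006) + 42638*(-1/45906) = 19513/2006 - 21319/22953 = 405115975/46043718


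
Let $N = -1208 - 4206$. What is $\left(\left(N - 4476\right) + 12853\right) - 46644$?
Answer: $-43681$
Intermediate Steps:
$N = -5414$
$\left(\left(N - 4476\right) + 12853\right) - 46644 = \left(\left(-5414 - 4476\right) + 12853\right) - 46644 = \left(-9890 + 12853\right) - 46644 = 2963 - 46644 = -43681$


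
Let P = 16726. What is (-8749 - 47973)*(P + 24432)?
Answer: -2334564076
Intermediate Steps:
(-8749 - 47973)*(P + 24432) = (-8749 - 47973)*(16726 + 24432) = -56722*41158 = -2334564076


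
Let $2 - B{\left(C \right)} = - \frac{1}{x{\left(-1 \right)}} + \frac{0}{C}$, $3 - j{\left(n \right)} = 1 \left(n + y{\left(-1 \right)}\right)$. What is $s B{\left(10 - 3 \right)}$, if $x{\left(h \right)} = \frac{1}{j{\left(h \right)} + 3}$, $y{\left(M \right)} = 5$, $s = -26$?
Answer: $-104$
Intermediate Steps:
$j{\left(n \right)} = -2 - n$ ($j{\left(n \right)} = 3 - 1 \left(n + 5\right) = 3 - 1 \left(5 + n\right) = 3 - \left(5 + n\right) = -2 - n$)
$x{\left(h \right)} = \frac{1}{1 - h}$ ($x{\left(h \right)} = \frac{1}{\left(-2 - h\right) + 3} = \frac{1}{1 - h}$)
$B{\left(C \right)} = 4$ ($B{\left(C \right)} = 2 - \left(- \frac{1}{\left(-1\right) \frac{1}{-1 - 1}} + \frac{0}{C}\right) = 2 - \left(- \frac{1}{\left(-1\right) \frac{1}{-2}} + 0\right) = 2 - \left(- \frac{1}{\left(-1\right) \left(- \frac{1}{2}\right)} + 0\right) = 2 - \left(- \frac{1}{\frac{1}{2}} + 0\right) = 2 - \left(\left(-1\right) 2 + 0\right) = 2 - \left(-2 + 0\right) = 2 - -2 = 2 + 2 = 4$)
$s B{\left(10 - 3 \right)} = \left(-26\right) 4 = -104$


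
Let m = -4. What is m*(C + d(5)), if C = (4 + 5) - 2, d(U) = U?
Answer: -48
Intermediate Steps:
C = 7 (C = 9 - 2 = 7)
m*(C + d(5)) = -4*(7 + 5) = -4*12 = -48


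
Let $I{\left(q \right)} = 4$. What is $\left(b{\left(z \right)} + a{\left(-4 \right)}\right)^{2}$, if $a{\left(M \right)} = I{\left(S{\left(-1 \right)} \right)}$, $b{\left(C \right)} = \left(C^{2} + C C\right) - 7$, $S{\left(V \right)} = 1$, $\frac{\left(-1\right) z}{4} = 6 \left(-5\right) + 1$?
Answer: $724094281$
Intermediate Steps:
$z = 116$ ($z = - 4 \left(6 \left(-5\right) + 1\right) = - 4 \left(-30 + 1\right) = \left(-4\right) \left(-29\right) = 116$)
$b{\left(C \right)} = -7 + 2 C^{2}$ ($b{\left(C \right)} = \left(C^{2} + C^{2}\right) - 7 = 2 C^{2} - 7 = -7 + 2 C^{2}$)
$a{\left(M \right)} = 4$
$\left(b{\left(z \right)} + a{\left(-4 \right)}\right)^{2} = \left(\left(-7 + 2 \cdot 116^{2}\right) + 4\right)^{2} = \left(\left(-7 + 2 \cdot 13456\right) + 4\right)^{2} = \left(\left(-7 + 26912\right) + 4\right)^{2} = \left(26905 + 4\right)^{2} = 26909^{2} = 724094281$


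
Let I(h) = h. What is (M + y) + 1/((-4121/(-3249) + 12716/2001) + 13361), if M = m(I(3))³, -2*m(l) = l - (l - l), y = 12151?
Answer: 1407711307328201/115883664392 ≈ 12148.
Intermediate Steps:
m(l) = -l/2 (m(l) = -(l - (l - l))/2 = -(l - 1*0)/2 = -(l + 0)/2 = -l/2)
M = -27/8 (M = (-½*3)³ = (-3/2)³ = -27/8 ≈ -3.3750)
(M + y) + 1/((-4121/(-3249) + 12716/2001) + 13361) = (-27/8 + 12151) + 1/((-4121/(-3249) + 12716/2001) + 13361) = 97181/8 + 1/((-4121*(-1/3249) + 12716*(1/2001)) + 13361) = 97181/8 + 1/((4121/3249 + 12716/2001) + 13361) = 97181/8 + 1/(16520135/2167083 + 13361) = 97181/8 + 1/(28970916098/2167083) = 97181/8 + 2167083/28970916098 = 1407711307328201/115883664392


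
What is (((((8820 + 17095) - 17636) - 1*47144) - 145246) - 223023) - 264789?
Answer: -671923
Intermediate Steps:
(((((8820 + 17095) - 17636) - 1*47144) - 145246) - 223023) - 264789 = ((((25915 - 17636) - 47144) - 145246) - 223023) - 264789 = (((8279 - 47144) - 145246) - 223023) - 264789 = ((-38865 - 145246) - 223023) - 264789 = (-184111 - 223023) - 264789 = -407134 - 264789 = -671923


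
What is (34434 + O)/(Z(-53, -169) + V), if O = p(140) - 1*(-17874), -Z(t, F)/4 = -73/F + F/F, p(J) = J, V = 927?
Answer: 8863712/155695 ≈ 56.930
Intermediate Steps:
Z(t, F) = -4 + 292/F (Z(t, F) = -4*(-73/F + F/F) = -4*(-73/F + 1) = -4*(1 - 73/F) = -4 + 292/F)
O = 18014 (O = 140 - 1*(-17874) = 140 + 17874 = 18014)
(34434 + O)/(Z(-53, -169) + V) = (34434 + 18014)/((-4 + 292/(-169)) + 927) = 52448/((-4 + 292*(-1/169)) + 927) = 52448/((-4 - 292/169) + 927) = 52448/(-968/169 + 927) = 52448/(155695/169) = 52448*(169/155695) = 8863712/155695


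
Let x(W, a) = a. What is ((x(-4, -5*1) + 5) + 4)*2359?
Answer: 9436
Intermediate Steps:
((x(-4, -5*1) + 5) + 4)*2359 = ((-5*1 + 5) + 4)*2359 = ((-5 + 5) + 4)*2359 = (0 + 4)*2359 = 4*2359 = 9436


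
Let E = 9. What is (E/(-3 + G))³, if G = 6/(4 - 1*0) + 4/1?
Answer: 5832/125 ≈ 46.656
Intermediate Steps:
G = 11/2 (G = 6/(4 + 0) + 4*1 = 6/4 + 4 = 6*(¼) + 4 = 3/2 + 4 = 11/2 ≈ 5.5000)
(E/(-3 + G))³ = (9/(-3 + 11/2))³ = (9/(5/2))³ = ((⅖)*9)³ = (18/5)³ = 5832/125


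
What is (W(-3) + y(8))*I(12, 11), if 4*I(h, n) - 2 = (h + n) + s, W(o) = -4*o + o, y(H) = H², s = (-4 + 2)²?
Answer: 2117/4 ≈ 529.25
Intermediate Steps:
s = 4 (s = (-2)² = 4)
W(o) = -3*o
I(h, n) = 3/2 + h/4 + n/4 (I(h, n) = ½ + ((h + n) + 4)/4 = ½ + (4 + h + n)/4 = ½ + (1 + h/4 + n/4) = 3/2 + h/4 + n/4)
(W(-3) + y(8))*I(12, 11) = (-3*(-3) + 8²)*(3/2 + (¼)*12 + (¼)*11) = (9 + 64)*(3/2 + 3 + 11/4) = 73*(29/4) = 2117/4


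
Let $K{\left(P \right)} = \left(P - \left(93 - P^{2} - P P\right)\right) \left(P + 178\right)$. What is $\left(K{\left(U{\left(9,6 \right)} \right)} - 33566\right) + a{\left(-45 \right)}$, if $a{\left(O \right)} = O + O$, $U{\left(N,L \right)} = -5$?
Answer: $-41960$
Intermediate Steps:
$a{\left(O \right)} = 2 O$
$K{\left(P \right)} = \left(178 + P\right) \left(-93 + P + 2 P^{2}\right)$ ($K{\left(P \right)} = \left(P + \left(\left(P^{2} + P^{2}\right) - 93\right)\right) \left(178 + P\right) = \left(P + \left(2 P^{2} - 93\right)\right) \left(178 + P\right) = \left(P + \left(-93 + 2 P^{2}\right)\right) \left(178 + P\right) = \left(-93 + P + 2 P^{2}\right) \left(178 + P\right) = \left(178 + P\right) \left(-93 + P + 2 P^{2}\right)$)
$\left(K{\left(U{\left(9,6 \right)} \right)} - 33566\right) + a{\left(-45 \right)} = \left(\left(-16554 + 2 \left(-5\right)^{3} + 85 \left(-5\right) + 357 \left(-5\right)^{2}\right) - 33566\right) + 2 \left(-45\right) = \left(\left(-16554 + 2 \left(-125\right) - 425 + 357 \cdot 25\right) - 33566\right) - 90 = \left(\left(-16554 - 250 - 425 + 8925\right) - 33566\right) - 90 = \left(-8304 - 33566\right) - 90 = -41870 - 90 = -41960$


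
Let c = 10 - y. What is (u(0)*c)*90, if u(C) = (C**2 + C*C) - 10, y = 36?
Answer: 23400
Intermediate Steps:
u(C) = -10 + 2*C**2 (u(C) = (C**2 + C**2) - 10 = 2*C**2 - 10 = -10 + 2*C**2)
c = -26 (c = 10 - 1*36 = 10 - 36 = -26)
(u(0)*c)*90 = ((-10 + 2*0**2)*(-26))*90 = ((-10 + 2*0)*(-26))*90 = ((-10 + 0)*(-26))*90 = -10*(-26)*90 = 260*90 = 23400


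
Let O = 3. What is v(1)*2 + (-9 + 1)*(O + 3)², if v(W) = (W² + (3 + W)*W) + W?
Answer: -276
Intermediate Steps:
v(W) = W + W² + W*(3 + W) (v(W) = (W² + W*(3 + W)) + W = W + W² + W*(3 + W))
v(1)*2 + (-9 + 1)*(O + 3)² = (2*1*(2 + 1))*2 + (-9 + 1)*(3 + 3)² = (2*1*3)*2 - 8*6² = 6*2 - 8*36 = 12 - 288 = -276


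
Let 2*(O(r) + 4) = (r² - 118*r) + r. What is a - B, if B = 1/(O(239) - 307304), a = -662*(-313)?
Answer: 60655205175/292729 ≈ 2.0721e+5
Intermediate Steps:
a = 207206 (a = -1*(-207206) = 207206)
O(r) = -4 + r²/2 - 117*r/2 (O(r) = -4 + ((r² - 118*r) + r)/2 = -4 + (r² - 117*r)/2 = -4 + (r²/2 - 117*r/2) = -4 + r²/2 - 117*r/2)
B = -1/292729 (B = 1/((-4 + (½)*239² - 117/2*239) - 307304) = 1/((-4 + (½)*57121 - 27963/2) - 307304) = 1/((-4 + 57121/2 - 27963/2) - 307304) = 1/(14575 - 307304) = 1/(-292729) = -1/292729 ≈ -3.4161e-6)
a - B = 207206 - 1*(-1/292729) = 207206 + 1/292729 = 60655205175/292729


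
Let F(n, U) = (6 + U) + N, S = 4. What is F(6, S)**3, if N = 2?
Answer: 1728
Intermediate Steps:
F(n, U) = 8 + U (F(n, U) = (6 + U) + 2 = 8 + U)
F(6, S)**3 = (8 + 4)**3 = 12**3 = 1728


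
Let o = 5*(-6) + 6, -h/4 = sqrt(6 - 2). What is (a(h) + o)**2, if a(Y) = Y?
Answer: 1024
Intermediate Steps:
h = -8 (h = -4*sqrt(6 - 2) = -4*sqrt(4) = -4*2 = -8)
o = -24 (o = -30 + 6 = -24)
(a(h) + o)**2 = (-8 - 24)**2 = (-32)**2 = 1024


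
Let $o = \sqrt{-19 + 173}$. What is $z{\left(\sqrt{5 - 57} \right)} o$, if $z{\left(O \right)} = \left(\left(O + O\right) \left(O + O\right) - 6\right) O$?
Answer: $- 428 i \sqrt{2002} \approx - 19150.0 i$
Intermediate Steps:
$z{\left(O \right)} = O \left(-6 + 4 O^{2}\right)$ ($z{\left(O \right)} = \left(2 O 2 O - 6\right) O = \left(4 O^{2} - 6\right) O = \left(-6 + 4 O^{2}\right) O = O \left(-6 + 4 O^{2}\right)$)
$o = \sqrt{154} \approx 12.41$
$z{\left(\sqrt{5 - 57} \right)} o = \left(- 6 \sqrt{5 - 57} + 4 \left(\sqrt{5 - 57}\right)^{3}\right) \sqrt{154} = \left(- 6 \sqrt{-52} + 4 \left(\sqrt{-52}\right)^{3}\right) \sqrt{154} = \left(- 6 \cdot 2 i \sqrt{13} + 4 \left(2 i \sqrt{13}\right)^{3}\right) \sqrt{154} = \left(- 12 i \sqrt{13} + 4 \left(- 104 i \sqrt{13}\right)\right) \sqrt{154} = \left(- 12 i \sqrt{13} - 416 i \sqrt{13}\right) \sqrt{154} = - 428 i \sqrt{13} \sqrt{154} = - 428 i \sqrt{2002}$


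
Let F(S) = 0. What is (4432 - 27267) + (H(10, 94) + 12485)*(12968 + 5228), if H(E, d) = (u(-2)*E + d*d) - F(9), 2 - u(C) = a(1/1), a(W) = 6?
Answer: 387206241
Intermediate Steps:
u(C) = -4 (u(C) = 2 - 1*6 = 2 - 6 = -4)
H(E, d) = d² - 4*E (H(E, d) = (-4*E + d*d) - 1*0 = (-4*E + d²) + 0 = (d² - 4*E) + 0 = d² - 4*E)
(4432 - 27267) + (H(10, 94) + 12485)*(12968 + 5228) = (4432 - 27267) + ((94² - 4*10) + 12485)*(12968 + 5228) = -22835 + ((8836 - 40) + 12485)*18196 = -22835 + (8796 + 12485)*18196 = -22835 + 21281*18196 = -22835 + 387229076 = 387206241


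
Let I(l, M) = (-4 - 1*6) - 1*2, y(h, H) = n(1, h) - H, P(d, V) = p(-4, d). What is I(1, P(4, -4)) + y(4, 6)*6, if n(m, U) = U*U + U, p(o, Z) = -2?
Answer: 72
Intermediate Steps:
P(d, V) = -2
n(m, U) = U + U² (n(m, U) = U² + U = U + U²)
y(h, H) = -H + h*(1 + h) (y(h, H) = h*(1 + h) - H = -H + h*(1 + h))
I(l, M) = -12 (I(l, M) = (-4 - 6) - 2 = -10 - 2 = -12)
I(1, P(4, -4)) + y(4, 6)*6 = -12 + (-1*6 + 4*(1 + 4))*6 = -12 + (-6 + 4*5)*6 = -12 + (-6 + 20)*6 = -12 + 14*6 = -12 + 84 = 72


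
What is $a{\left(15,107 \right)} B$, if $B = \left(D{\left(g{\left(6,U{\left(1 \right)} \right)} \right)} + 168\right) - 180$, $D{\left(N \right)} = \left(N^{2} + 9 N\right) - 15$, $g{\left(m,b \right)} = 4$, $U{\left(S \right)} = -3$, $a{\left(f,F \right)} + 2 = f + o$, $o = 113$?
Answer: $3150$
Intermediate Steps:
$a{\left(f,F \right)} = 111 + f$ ($a{\left(f,F \right)} = -2 + \left(f + 113\right) = -2 + \left(113 + f\right) = 111 + f$)
$D{\left(N \right)} = -15 + N^{2} + 9 N$
$B = 25$ ($B = \left(\left(-15 + 4^{2} + 9 \cdot 4\right) + 168\right) - 180 = \left(\left(-15 + 16 + 36\right) + 168\right) - 180 = \left(37 + 168\right) - 180 = 205 - 180 = 25$)
$a{\left(15,107 \right)} B = \left(111 + 15\right) 25 = 126 \cdot 25 = 3150$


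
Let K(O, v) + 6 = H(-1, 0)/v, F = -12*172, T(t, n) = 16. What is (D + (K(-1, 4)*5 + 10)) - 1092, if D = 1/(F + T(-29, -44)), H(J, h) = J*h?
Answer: -2277377/2048 ≈ -1112.0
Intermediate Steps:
F = -2064
K(O, v) = -6 (K(O, v) = -6 + (-1*0)/v = -6 + 0/v = -6 + 0 = -6)
D = -1/2048 (D = 1/(-2064 + 16) = 1/(-2048) = -1/2048 ≈ -0.00048828)
(D + (K(-1, 4)*5 + 10)) - 1092 = (-1/2048 + (-6*5 + 10)) - 1092 = (-1/2048 + (-30 + 10)) - 1092 = (-1/2048 - 20) - 1092 = -40961/2048 - 1092 = -2277377/2048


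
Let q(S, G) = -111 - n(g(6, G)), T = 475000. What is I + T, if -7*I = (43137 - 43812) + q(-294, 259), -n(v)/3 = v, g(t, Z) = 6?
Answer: 3325768/7 ≈ 4.7511e+5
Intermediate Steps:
n(v) = -3*v
q(S, G) = -93 (q(S, G) = -111 - (-3)*6 = -111 - 1*(-18) = -111 + 18 = -93)
I = 768/7 (I = -((43137 - 43812) - 93)/7 = -(-675 - 93)/7 = -⅐*(-768) = 768/7 ≈ 109.71)
I + T = 768/7 + 475000 = 3325768/7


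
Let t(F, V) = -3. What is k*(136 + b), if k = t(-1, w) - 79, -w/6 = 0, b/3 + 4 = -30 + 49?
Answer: -14842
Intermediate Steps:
b = 45 (b = -12 + 3*(-30 + 49) = -12 + 3*19 = -12 + 57 = 45)
w = 0 (w = -6*0 = 0)
k = -82 (k = -3 - 79 = -82)
k*(136 + b) = -82*(136 + 45) = -82*181 = -14842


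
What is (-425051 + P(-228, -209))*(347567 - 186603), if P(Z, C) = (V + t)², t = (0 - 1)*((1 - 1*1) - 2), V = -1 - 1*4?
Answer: -68416460488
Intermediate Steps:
V = -5 (V = -1 - 4 = -5)
t = 2 (t = -((1 - 1) - 2) = -(0 - 2) = -1*(-2) = 2)
P(Z, C) = 9 (P(Z, C) = (-5 + 2)² = (-3)² = 9)
(-425051 + P(-228, -209))*(347567 - 186603) = (-425051 + 9)*(347567 - 186603) = -425042*160964 = -68416460488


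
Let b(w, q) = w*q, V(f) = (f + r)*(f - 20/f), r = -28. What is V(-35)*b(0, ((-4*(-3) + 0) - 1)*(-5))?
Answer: 0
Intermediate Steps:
V(f) = (-28 + f)*(f - 20/f) (V(f) = (f - 28)*(f - 20/f) = (-28 + f)*(f - 20/f))
b(w, q) = q*w
V(-35)*b(0, ((-4*(-3) + 0) - 1)*(-5)) = (-20 + (-35)² - 28*(-35) + 560/(-35))*((((-4*(-3) + 0) - 1)*(-5))*0) = (-20 + 1225 + 980 + 560*(-1/35))*((((12 + 0) - 1)*(-5))*0) = (-20 + 1225 + 980 - 16)*(((12 - 1)*(-5))*0) = 2169*((11*(-5))*0) = 2169*(-55*0) = 2169*0 = 0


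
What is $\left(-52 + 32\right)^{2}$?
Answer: $400$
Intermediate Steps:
$\left(-52 + 32\right)^{2} = \left(-20\right)^{2} = 400$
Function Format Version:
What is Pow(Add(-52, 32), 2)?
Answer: 400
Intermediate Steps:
Pow(Add(-52, 32), 2) = Pow(-20, 2) = 400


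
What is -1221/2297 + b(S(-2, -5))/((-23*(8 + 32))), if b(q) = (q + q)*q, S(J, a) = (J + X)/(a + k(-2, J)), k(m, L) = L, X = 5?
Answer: -27542013/51774380 ≈ -0.53196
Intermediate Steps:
S(J, a) = (5 + J)/(J + a) (S(J, a) = (J + 5)/(a + J) = (5 + J)/(J + a))
b(q) = 2*q**2 (b(q) = (2*q)*q = 2*q**2)
-1221/2297 + b(S(-2, -5))/((-23*(8 + 32))) = -1221/2297 + (2*((5 - 2)/(-2 - 5))**2)/((-23*(8 + 32))) = -1221*1/2297 + (2*(3/(-7))**2)/((-23*40)) = -1221/2297 + (2*(-1/7*3)**2)/(-920) = -1221/2297 + (2*(-3/7)**2)*(-1/920) = -1221/2297 + (2*(9/49))*(-1/920) = -1221/2297 + (18/49)*(-1/920) = -1221/2297 - 9/22540 = -27542013/51774380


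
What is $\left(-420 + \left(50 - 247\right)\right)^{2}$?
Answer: $380689$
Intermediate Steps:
$\left(-420 + \left(50 - 247\right)\right)^{2} = \left(-420 - 197\right)^{2} = \left(-617\right)^{2} = 380689$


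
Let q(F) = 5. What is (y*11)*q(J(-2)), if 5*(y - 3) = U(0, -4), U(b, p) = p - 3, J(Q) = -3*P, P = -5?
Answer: 88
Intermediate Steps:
J(Q) = 15 (J(Q) = -3*(-5) = 15)
U(b, p) = -3 + p
y = 8/5 (y = 3 + (-3 - 4)/5 = 3 + (⅕)*(-7) = 3 - 7/5 = 8/5 ≈ 1.6000)
(y*11)*q(J(-2)) = ((8/5)*11)*5 = (88/5)*5 = 88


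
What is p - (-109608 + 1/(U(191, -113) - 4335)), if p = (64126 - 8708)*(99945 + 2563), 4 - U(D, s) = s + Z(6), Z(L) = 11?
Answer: 24024517439009/4229 ≈ 5.6809e+9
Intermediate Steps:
U(D, s) = -7 - s (U(D, s) = 4 - (s + 11) = 4 - (11 + s) = 4 + (-11 - s) = -7 - s)
p = 5680788344 (p = 55418*102508 = 5680788344)
p - (-109608 + 1/(U(191, -113) - 4335)) = 5680788344 - (-109608 + 1/((-7 - 1*(-113)) - 4335)) = 5680788344 - (-109608 + 1/((-7 + 113) - 4335)) = 5680788344 - (-109608 + 1/(106 - 4335)) = 5680788344 - (-109608 + 1/(-4229)) = 5680788344 - (-109608 - 1/4229) = 5680788344 - 1*(-463532233/4229) = 5680788344 + 463532233/4229 = 24024517439009/4229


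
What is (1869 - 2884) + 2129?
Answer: 1114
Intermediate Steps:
(1869 - 2884) + 2129 = -1015 + 2129 = 1114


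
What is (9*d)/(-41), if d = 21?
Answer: -189/41 ≈ -4.6098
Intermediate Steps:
(9*d)/(-41) = (9*21)/(-41) = 189*(-1/41) = -189/41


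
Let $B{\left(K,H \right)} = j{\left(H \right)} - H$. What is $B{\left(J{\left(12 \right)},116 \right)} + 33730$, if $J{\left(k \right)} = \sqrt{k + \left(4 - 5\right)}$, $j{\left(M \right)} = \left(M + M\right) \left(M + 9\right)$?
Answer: $62614$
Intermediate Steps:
$j{\left(M \right)} = 2 M \left(9 + M\right)$
$J{\left(k \right)} = \sqrt{-1 + k}$ ($J{\left(k \right)} = \sqrt{k + \left(4 - 5\right)} = \sqrt{k - 1} = \sqrt{-1 + k}$)
$B{\left(K,H \right)} = - H + 2 H \left(9 + H\right)$ ($B{\left(K,H \right)} = 2 H \left(9 + H\right) - H = - H + 2 H \left(9 + H\right)$)
$B{\left(J{\left(12 \right)},116 \right)} + 33730 = 116 \left(17 + 2 \cdot 116\right) + 33730 = 116 \left(17 + 232\right) + 33730 = 116 \cdot 249 + 33730 = 28884 + 33730 = 62614$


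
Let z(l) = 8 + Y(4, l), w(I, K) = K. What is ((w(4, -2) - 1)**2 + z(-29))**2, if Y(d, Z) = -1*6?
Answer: 121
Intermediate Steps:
Y(d, Z) = -6
z(l) = 2 (z(l) = 8 - 6 = 2)
((w(4, -2) - 1)**2 + z(-29))**2 = ((-2 - 1)**2 + 2)**2 = ((-3)**2 + 2)**2 = (9 + 2)**2 = 11**2 = 121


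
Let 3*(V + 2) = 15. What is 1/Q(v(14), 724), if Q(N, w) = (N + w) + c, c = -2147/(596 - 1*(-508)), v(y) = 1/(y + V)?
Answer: 18768/13552637 ≈ 0.0013848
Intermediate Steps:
V = 3 (V = -2 + (1/3)*15 = -2 + 5 = 3)
v(y) = 1/(3 + y) (v(y) = 1/(y + 3) = 1/(3 + y))
c = -2147/1104 (c = -2147/(596 + 508) = -2147/1104 ≈ -1.9447)
Q(N, w) = -2147/1104 + N + w (Q(N, w) = (N + w) - 2147/1104 = -2147/1104 + N + w)
1/Q(v(14), 724) = 1/(-2147/1104 + 1/(3 + 14) + 724) = 1/(-2147/1104 + 1/17 + 724) = 1/(13552637/18768) = 18768/13552637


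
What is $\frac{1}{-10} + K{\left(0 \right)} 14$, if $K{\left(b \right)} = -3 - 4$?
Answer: $- \frac{981}{10} \approx -98.1$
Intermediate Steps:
$K{\left(b \right)} = -7$ ($K{\left(b \right)} = -3 - 4 = -7$)
$\frac{1}{-10} + K{\left(0 \right)} 14 = \frac{1}{-10} - 98 = - \frac{1}{10} - 98 = - \frac{981}{10}$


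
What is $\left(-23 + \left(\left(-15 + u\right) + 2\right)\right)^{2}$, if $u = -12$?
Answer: $2304$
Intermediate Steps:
$\left(-23 + \left(\left(-15 + u\right) + 2\right)\right)^{2} = \left(-23 + \left(\left(-15 - 12\right) + 2\right)\right)^{2} = \left(-23 + \left(-27 + 2\right)\right)^{2} = \left(-23 - 25\right)^{2} = \left(-48\right)^{2} = 2304$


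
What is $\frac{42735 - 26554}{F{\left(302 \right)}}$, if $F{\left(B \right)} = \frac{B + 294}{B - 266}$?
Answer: $\frac{145629}{149} \approx 977.38$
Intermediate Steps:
$F{\left(B \right)} = \frac{294 + B}{-266 + B}$
$\frac{42735 - 26554}{F{\left(302 \right)}} = \frac{42735 - 26554}{\frac{1}{-266 + 302} \left(294 + 302\right)} = \frac{16181}{\frac{1}{36} \cdot 596} = \frac{16181}{\frac{149}{9}} = 16181 \cdot \frac{9}{149} = \frac{145629}{149}$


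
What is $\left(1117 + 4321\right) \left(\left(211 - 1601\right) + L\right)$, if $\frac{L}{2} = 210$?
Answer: $-5274860$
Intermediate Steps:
$L = 420$ ($L = 2 \cdot 210 = 420$)
$\left(1117 + 4321\right) \left(\left(211 - 1601\right) + L\right) = \left(1117 + 4321\right) \left(\left(211 - 1601\right) + 420\right) = 5438 \left(-1390 + 420\right) = 5438 \left(-970\right) = -5274860$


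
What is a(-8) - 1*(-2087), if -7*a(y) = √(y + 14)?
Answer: 2087 - √6/7 ≈ 2086.6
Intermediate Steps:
a(y) = -√(14 + y)/7 (a(y) = -√(y + 14)/7 = -√(14 + y)/7)
a(-8) - 1*(-2087) = -√(14 - 8)/7 - 1*(-2087) = -√6/7 + 2087 = 2087 - √6/7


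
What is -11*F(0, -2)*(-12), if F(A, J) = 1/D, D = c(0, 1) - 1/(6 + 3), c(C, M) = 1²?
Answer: 297/2 ≈ 148.50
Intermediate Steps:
c(C, M) = 1
D = 8/9 (D = 1 - 1/(6 + 3) = 1 - 1/9 = 1 - 1*⅑ = 1 - ⅑ = 8/9 ≈ 0.88889)
F(A, J) = 9/8 (F(A, J) = 1/(8/9) = 9/8)
-11*F(0, -2)*(-12) = -11*9/8*(-12) = -99/8*(-12) = 297/2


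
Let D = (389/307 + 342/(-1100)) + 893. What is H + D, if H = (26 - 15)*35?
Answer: 215951753/168850 ≈ 1279.0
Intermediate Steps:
H = 385 (H = 11*35 = 385)
D = 150944503/168850 (D = (389*(1/307) + 342*(-1/1100)) + 893 = (389/307 - 171/550) + 893 = 161453/168850 + 893 = 150944503/168850 ≈ 893.96)
H + D = 385 + 150944503/168850 = 215951753/168850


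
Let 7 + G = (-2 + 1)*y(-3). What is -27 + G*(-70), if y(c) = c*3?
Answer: -167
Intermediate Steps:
y(c) = 3*c
G = 2 (G = -7 + (-2 + 1)*(3*(-3)) = -7 - 1*(-9) = -7 + 9 = 2)
-27 + G*(-70) = -27 + 2*(-70) = -27 - 140 = -167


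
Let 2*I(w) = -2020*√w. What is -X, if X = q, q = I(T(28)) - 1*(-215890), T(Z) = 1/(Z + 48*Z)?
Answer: -215890 + 505*√7/49 ≈ -2.1586e+5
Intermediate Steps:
T(Z) = 1/(49*Z)
I(w) = -1010*√w (I(w) = (-2020*√w)/2 = -1010*√w)
q = 215890 - 505*√7/49 (q = -1010*√7/98 - 1*(-215890) = -1010*√7/98 + 215890 = -505*√7/49 + 215890 = 215890 - 505*√7/49 ≈ 2.1586e+5)
X = 215890 - 505*√7/49 ≈ 2.1586e+5
-X = -(215890 - 505*√7/49) = -215890 + 505*√7/49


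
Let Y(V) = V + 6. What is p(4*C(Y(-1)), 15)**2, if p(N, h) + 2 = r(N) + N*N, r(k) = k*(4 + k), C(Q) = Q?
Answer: 770884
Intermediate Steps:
Y(V) = 6 + V
p(N, h) = -2 + N**2 + N*(4 + N) (p(N, h) = -2 + (N*(4 + N) + N*N) = -2 + (N*(4 + N) + N**2) = -2 + (N**2 + N*(4 + N)) = -2 + N**2 + N*(4 + N))
p(4*C(Y(-1)), 15)**2 = (-2 + (4*(6 - 1))**2 + (4*(6 - 1))*(4 + 4*(6 - 1)))**2 = (-2 + (4*5)**2 + (4*5)*(4 + 4*5))**2 = (-2 + 20**2 + 20*(4 + 20))**2 = (-2 + 400 + 20*24)**2 = (-2 + 400 + 480)**2 = 878**2 = 770884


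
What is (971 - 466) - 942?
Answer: -437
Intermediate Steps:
(971 - 466) - 942 = 505 - 942 = -437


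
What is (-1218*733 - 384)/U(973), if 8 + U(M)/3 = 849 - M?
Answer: 4511/2 ≈ 2255.5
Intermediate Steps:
U(M) = 2523 - 3*M (U(M) = -24 + 3*(849 - M) = -24 + (2547 - 3*M) = 2523 - 3*M)
(-1218*733 - 384)/U(973) = (-1218*733 - 384)/(2523 - 3*973) = (-892794 - 384)/(2523 - 2919) = -893178/(-396) = -893178*(-1/396) = 4511/2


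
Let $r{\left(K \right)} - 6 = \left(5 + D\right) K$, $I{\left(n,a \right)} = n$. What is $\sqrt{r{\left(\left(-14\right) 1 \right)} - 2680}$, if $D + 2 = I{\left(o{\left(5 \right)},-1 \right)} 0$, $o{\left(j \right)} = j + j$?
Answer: $2 i \sqrt{679} \approx 52.115 i$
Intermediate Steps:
$o{\left(j \right)} = 2 j$
$D = -2$ ($D = -2 + 2 \cdot 5 \cdot 0 = -2 + 10 \cdot 0 = -2 + 0 = -2$)
$r{\left(K \right)} = 6 + 3 K$ ($r{\left(K \right)} = 6 + \left(5 - 2\right) K = 6 + 3 K$)
$\sqrt{r{\left(\left(-14\right) 1 \right)} - 2680} = \sqrt{\left(6 + 3 \left(\left(-14\right) 1\right)\right) - 2680} = \sqrt{\left(6 + 3 \left(-14\right)\right) - 2680} = \sqrt{\left(6 - 42\right) - 2680} = \sqrt{-36 - 2680} = \sqrt{-2716} = 2 i \sqrt{679}$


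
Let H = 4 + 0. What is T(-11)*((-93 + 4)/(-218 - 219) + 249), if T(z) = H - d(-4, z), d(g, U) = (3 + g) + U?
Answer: 1742432/437 ≈ 3987.3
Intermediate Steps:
d(g, U) = 3 + U + g
H = 4
T(z) = 5 - z (T(z) = 4 - (3 + z - 4) = 4 - (-1 + z) = 4 + (1 - z) = 5 - z)
T(-11)*((-93 + 4)/(-218 - 219) + 249) = (5 - 1*(-11))*((-93 + 4)/(-218 - 219) + 249) = (5 + 11)*(-89/(-437) + 249) = 16*(-89*(-1/437) + 249) = 16*(89/437 + 249) = 16*(108902/437) = 1742432/437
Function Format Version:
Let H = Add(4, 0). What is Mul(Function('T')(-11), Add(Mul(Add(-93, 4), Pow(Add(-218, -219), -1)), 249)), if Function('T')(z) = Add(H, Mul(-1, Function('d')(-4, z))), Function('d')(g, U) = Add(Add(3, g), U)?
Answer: Rational(1742432, 437) ≈ 3987.3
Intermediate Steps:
Function('d')(g, U) = Add(3, U, g)
H = 4
Function('T')(z) = Add(5, Mul(-1, z)) (Function('T')(z) = Add(4, Mul(-1, Add(3, z, -4))) = Add(4, Mul(-1, Add(-1, z))) = Add(4, Add(1, Mul(-1, z))) = Add(5, Mul(-1, z)))
Mul(Function('T')(-11), Add(Mul(Add(-93, 4), Pow(Add(-218, -219), -1)), 249)) = Mul(Add(5, Mul(-1, -11)), Add(Mul(Add(-93, 4), Pow(Add(-218, -219), -1)), 249)) = Mul(Add(5, 11), Add(Mul(-89, Pow(-437, -1)), 249)) = Mul(16, Add(Mul(-89, Rational(-1, 437)), 249)) = Mul(16, Add(Rational(89, 437), 249)) = Mul(16, Rational(108902, 437)) = Rational(1742432, 437)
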